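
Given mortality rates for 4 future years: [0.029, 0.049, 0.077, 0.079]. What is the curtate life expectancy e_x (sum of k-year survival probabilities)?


e_x = sum_{k=1}^{n} k_p_x
k_p_x values:
  1_p_x = 0.971
  2_p_x = 0.923421
  3_p_x = 0.852318
  4_p_x = 0.784984
e_x = 3.5317


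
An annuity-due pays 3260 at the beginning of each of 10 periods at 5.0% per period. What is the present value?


PV_due = PMT * (1-(1+i)^(-n))/i * (1+i)
PV_immediate = 25172.8559
PV_due = 25172.8559 * 1.05
= 26431.4987


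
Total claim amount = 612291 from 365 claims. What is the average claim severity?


severity = total / number
= 612291 / 365
= 1677.5096


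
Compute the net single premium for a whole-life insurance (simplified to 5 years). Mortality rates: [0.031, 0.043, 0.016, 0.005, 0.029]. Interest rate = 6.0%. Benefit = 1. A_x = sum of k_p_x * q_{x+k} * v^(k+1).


v = 0.943396
Year 0: k_p_x=1.0, q=0.031, term=0.029245
Year 1: k_p_x=0.969, q=0.043, term=0.037083
Year 2: k_p_x=0.927333, q=0.016, term=0.012458
Year 3: k_p_x=0.912496, q=0.005, term=0.003614
Year 4: k_p_x=0.907933, q=0.029, term=0.019675
A_x = 0.1021


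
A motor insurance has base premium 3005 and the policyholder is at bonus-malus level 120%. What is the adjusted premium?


adjusted = base * BM_level / 100
= 3005 * 120 / 100
= 3005 * 1.2
= 3606.0


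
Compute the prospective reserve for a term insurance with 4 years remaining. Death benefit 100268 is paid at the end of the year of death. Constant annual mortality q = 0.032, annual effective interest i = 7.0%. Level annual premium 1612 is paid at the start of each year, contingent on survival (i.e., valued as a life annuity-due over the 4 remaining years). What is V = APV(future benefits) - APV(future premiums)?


v = 1/(1+i) = 0.934579
APV(future benefits) per unit = sum_{k=0}^{3} k_p_x * q * v^(k+1) = 0.103582
APV(future benefits) = 100268 * 0.103582 = 10385.951
Life annuity-due factor ä_{x:4} = sum_{k=0}^{3} k_p_x * v^k = 3.46352
APV(future premiums) = 1612 * 3.46352 = 5583.1945
V = 10385.951 - 5583.1945
= 4802.7566


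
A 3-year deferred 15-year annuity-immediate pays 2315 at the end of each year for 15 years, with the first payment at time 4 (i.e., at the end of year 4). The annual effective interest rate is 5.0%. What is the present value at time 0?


PV at time 3 of the 15-year annuity-immediate:
a_n = 2315 * (1-(1+0.05)^(-15))/0.05 = 24028.9084
Discount back 3 years to time 0:
PV = 24028.9084 * (1+0.05)^(-3)
= 24028.9084 * 0.863838
= 20757.0745


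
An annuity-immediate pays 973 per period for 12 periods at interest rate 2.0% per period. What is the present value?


PV = PMT * (1 - (1+i)^(-n)) / i
= 973 * (1 - (1+0.02)^(-12)) / 0.02
= 973 * (1 - 0.788493) / 0.02
= 973 * 10.575341
= 10289.807


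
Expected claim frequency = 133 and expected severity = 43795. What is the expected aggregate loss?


E[S] = E[N] * E[X]
= 133 * 43795
= 5.8247e+06


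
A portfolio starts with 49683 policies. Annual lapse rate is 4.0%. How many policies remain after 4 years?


remaining = initial * (1 - lapse)^years
= 49683 * (1 - 0.04)^4
= 49683 * 0.849347
= 42198.0851


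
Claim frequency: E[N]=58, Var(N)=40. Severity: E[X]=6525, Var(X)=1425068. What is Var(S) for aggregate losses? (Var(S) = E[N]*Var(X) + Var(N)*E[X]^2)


Var(S) = E[N]*Var(X) + Var(N)*E[X]^2
= 58*1425068 + 40*6525^2
= 82653944 + 1703025000
= 1.7857e+09


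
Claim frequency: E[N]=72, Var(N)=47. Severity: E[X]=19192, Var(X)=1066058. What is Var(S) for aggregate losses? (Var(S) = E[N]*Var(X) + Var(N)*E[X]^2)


Var(S) = E[N]*Var(X) + Var(N)*E[X]^2
= 72*1066058 + 47*19192^2
= 76756176 + 17311644608
= 1.7388e+10


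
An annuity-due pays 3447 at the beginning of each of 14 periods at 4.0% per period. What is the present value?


PV_due = PMT * (1-(1+i)^(-n))/i * (1+i)
PV_immediate = 36411.0847
PV_due = 36411.0847 * 1.04
= 37867.5281


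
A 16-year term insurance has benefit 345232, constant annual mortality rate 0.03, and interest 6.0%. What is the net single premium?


NSP = benefit * sum_{k=0}^{n-1} k_p_x * q * v^(k+1)
With constant q=0.03, v=0.943396
Sum = 0.252734
NSP = 345232 * 0.252734
= 87251.7874


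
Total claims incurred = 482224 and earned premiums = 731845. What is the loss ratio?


Loss ratio = claims / premiums
= 482224 / 731845
= 0.6589


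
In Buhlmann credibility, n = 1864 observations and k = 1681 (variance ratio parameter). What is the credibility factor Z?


Z = n / (n + k)
= 1864 / (1864 + 1681)
= 1864 / 3545
= 0.5258


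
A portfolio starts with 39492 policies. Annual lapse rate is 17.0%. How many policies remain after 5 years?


remaining = initial * (1 - lapse)^years
= 39492 * (1 - 0.17)^5
= 39492 * 0.393904
= 15556.0593


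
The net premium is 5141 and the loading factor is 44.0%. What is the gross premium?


Gross = net * (1 + loading)
= 5141 * (1 + 0.44)
= 5141 * 1.44
= 7403.04


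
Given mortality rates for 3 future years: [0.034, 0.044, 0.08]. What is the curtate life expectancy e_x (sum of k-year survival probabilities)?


e_x = sum_{k=1}^{n} k_p_x
k_p_x values:
  1_p_x = 0.966
  2_p_x = 0.923496
  3_p_x = 0.849616
e_x = 2.7391


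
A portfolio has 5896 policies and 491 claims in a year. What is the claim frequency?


frequency = claims / policies
= 491 / 5896
= 0.0833


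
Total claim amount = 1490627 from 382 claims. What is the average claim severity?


severity = total / number
= 1490627 / 382
= 3902.1649


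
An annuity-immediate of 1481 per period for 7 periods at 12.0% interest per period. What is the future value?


FV = PMT * ((1+i)^n - 1) / i
= 1481 * ((1.12)^7 - 1) / 0.12
= 1481 * (2.210681 - 1) / 0.12
= 14941.8264


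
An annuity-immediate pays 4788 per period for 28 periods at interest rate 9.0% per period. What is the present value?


PV = PMT * (1 - (1+i)^(-n)) / i
= 4788 * (1 - (1+0.09)^(-28)) / 0.09
= 4788 * (1 - 0.089548) / 0.09
= 4788 * 10.116128
= 48436.0226


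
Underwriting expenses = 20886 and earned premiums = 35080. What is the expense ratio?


Expense ratio = expenses / premiums
= 20886 / 35080
= 0.5954


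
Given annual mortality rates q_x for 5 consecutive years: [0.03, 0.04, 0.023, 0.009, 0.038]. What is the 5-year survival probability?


p_k = 1 - q_k for each year
Survival = product of (1 - q_k)
= 0.97 * 0.96 * 0.977 * 0.991 * 0.962
= 0.8673


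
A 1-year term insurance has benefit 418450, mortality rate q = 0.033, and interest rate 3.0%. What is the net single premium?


NSP = benefit * q * v
v = 1/(1+i) = 0.970874
NSP = 418450 * 0.033 * 0.970874
= 13406.6505


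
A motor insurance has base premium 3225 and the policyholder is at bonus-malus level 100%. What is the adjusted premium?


adjusted = base * BM_level / 100
= 3225 * 100 / 100
= 3225 * 1.0
= 3225.0


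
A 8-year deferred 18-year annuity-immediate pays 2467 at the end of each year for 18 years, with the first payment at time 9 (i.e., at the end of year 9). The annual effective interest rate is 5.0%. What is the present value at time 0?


PV at time 8 of the 18-year annuity-immediate:
a_n = 2467 * (1-(1+0.05)^(-18))/0.05 = 28838.2109
Discount back 8 years to time 0:
PV = 28838.2109 * (1+0.05)^(-8)
= 28838.2109 * 0.676839
= 19518.8363


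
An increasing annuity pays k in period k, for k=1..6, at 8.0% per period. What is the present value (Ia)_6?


(Ia)_n = sum_{k=1}^{n} k * v^k, v = 1/(1+i)
v = 0.925926
Sum computed term by term:
(Ia)_6 = 15.1462


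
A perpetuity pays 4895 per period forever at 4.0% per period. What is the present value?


PV = PMT / i
= 4895 / 0.04
= 122375.0


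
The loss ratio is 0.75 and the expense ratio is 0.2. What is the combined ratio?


Combined ratio = loss ratio + expense ratio
= 0.75 + 0.2
= 0.95


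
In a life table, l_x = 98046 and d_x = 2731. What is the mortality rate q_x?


q_x = d_x / l_x
= 2731 / 98046
= 0.0279


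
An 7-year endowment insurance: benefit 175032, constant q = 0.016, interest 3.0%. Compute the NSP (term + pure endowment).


Term component = 16664.159
Pure endowment = 7_p_x * v^7 * benefit = 0.893235 * 0.813092 * 175032 = 127122.5428
NSP = 143786.7018


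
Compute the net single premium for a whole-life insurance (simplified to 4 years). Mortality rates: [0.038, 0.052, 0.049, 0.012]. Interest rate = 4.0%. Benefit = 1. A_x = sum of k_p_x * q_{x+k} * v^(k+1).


v = 0.961538
Year 0: k_p_x=1.0, q=0.038, term=0.036538
Year 1: k_p_x=0.962, q=0.052, term=0.04625
Year 2: k_p_x=0.911976, q=0.049, term=0.039726
Year 3: k_p_x=0.867289, q=0.012, term=0.008896
A_x = 0.1314


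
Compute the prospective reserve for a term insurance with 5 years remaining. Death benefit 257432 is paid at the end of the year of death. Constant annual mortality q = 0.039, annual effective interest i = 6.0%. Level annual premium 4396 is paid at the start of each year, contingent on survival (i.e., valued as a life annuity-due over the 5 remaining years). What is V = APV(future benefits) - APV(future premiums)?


v = 1/(1+i) = 0.943396
APV(future benefits) per unit = sum_{k=0}^{4} k_p_x * q * v^(k+1) = 0.152662
APV(future benefits) = 257432 * 0.152662 = 39300.0281
Life annuity-due factor ä_{x:5} = sum_{k=0}^{4} k_p_x * v^k = 4.149269
APV(future premiums) = 4396 * 4.149269 = 18240.1864
V = 39300.0281 - 18240.1864
= 21059.8417


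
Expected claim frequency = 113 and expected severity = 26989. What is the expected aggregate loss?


E[S] = E[N] * E[X]
= 113 * 26989
= 3.0498e+06


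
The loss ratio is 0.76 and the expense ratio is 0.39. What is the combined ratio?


Combined ratio = loss ratio + expense ratio
= 0.76 + 0.39
= 1.15


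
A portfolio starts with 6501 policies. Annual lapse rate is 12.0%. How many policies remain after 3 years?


remaining = initial * (1 - lapse)^years
= 6501 * (1 - 0.12)^3
= 6501 * 0.681472
= 4430.2495


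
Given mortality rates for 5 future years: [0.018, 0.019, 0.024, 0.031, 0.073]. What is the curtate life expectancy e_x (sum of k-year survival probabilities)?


e_x = sum_{k=1}^{n} k_p_x
k_p_x values:
  1_p_x = 0.982
  2_p_x = 0.963342
  3_p_x = 0.940222
  4_p_x = 0.911075
  5_p_x = 0.844566
e_x = 4.6412


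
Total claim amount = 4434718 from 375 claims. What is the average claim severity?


severity = total / number
= 4434718 / 375
= 11825.9147


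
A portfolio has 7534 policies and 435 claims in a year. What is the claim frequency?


frequency = claims / policies
= 435 / 7534
= 0.0577


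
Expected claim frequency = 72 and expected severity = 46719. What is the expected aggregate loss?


E[S] = E[N] * E[X]
= 72 * 46719
= 3.3638e+06


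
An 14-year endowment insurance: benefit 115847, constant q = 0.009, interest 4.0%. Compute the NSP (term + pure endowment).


Term component = 10451.3321
Pure endowment = 14_p_x * v^14 * benefit = 0.881112 * 0.577475 * 115847 = 58945.303
NSP = 69396.6351


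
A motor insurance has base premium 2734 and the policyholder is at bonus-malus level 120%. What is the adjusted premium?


adjusted = base * BM_level / 100
= 2734 * 120 / 100
= 2734 * 1.2
= 3280.8


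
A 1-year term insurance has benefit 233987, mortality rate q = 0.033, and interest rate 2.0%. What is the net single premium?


NSP = benefit * q * v
v = 1/(1+i) = 0.980392
NSP = 233987 * 0.033 * 0.980392
= 7570.1676


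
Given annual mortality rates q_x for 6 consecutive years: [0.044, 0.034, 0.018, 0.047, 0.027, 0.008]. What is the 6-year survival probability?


p_k = 1 - q_k for each year
Survival = product of (1 - q_k)
= 0.956 * 0.966 * 0.982 * 0.953 * 0.973 * 0.992
= 0.8342


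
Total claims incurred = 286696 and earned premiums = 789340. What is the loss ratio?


Loss ratio = claims / premiums
= 286696 / 789340
= 0.3632


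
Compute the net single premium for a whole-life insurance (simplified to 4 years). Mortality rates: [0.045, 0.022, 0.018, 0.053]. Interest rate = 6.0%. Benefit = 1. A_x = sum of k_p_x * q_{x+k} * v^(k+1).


v = 0.943396
Year 0: k_p_x=1.0, q=0.045, term=0.042453
Year 1: k_p_x=0.955, q=0.022, term=0.018699
Year 2: k_p_x=0.93399, q=0.018, term=0.014116
Year 3: k_p_x=0.917178, q=0.053, term=0.038504
A_x = 0.1138


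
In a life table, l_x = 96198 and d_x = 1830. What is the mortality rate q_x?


q_x = d_x / l_x
= 1830 / 96198
= 0.019


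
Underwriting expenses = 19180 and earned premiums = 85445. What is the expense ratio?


Expense ratio = expenses / premiums
= 19180 / 85445
= 0.2245


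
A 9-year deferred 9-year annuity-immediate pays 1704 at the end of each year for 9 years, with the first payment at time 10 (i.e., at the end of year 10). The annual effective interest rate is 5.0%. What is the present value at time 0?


PV at time 9 of the 9-year annuity-immediate:
a_n = 1704 * (1-(1+0.05)^(-9))/0.05 = 12111.7281
Discount back 9 years to time 0:
PV = 12111.7281 * (1+0.05)^(-9)
= 12111.7281 * 0.644609
= 7807.3279


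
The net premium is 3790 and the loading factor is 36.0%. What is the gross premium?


Gross = net * (1 + loading)
= 3790 * (1 + 0.36)
= 3790 * 1.36
= 5154.4


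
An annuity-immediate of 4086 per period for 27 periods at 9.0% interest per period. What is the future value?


FV = PMT * ((1+i)^n - 1) / i
= 4086 * ((1.09)^27 - 1) / 0.09
= 4086 * (10.245082 - 1) / 0.09
= 419726.7288


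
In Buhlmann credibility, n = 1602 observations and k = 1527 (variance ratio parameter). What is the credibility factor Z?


Z = n / (n + k)
= 1602 / (1602 + 1527)
= 1602 / 3129
= 0.512


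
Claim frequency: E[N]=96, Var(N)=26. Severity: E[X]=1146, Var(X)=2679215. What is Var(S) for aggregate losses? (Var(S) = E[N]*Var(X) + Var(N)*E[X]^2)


Var(S) = E[N]*Var(X) + Var(N)*E[X]^2
= 96*2679215 + 26*1146^2
= 257204640 + 34146216
= 2.9135e+08


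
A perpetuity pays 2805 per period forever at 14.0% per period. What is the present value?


PV = PMT / i
= 2805 / 0.14
= 20035.7143


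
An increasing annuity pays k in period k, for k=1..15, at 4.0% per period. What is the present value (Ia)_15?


(Ia)_n = sum_{k=1}^{n} k * v^k, v = 1/(1+i)
v = 0.961538
Sum computed term by term:
(Ia)_15 = 80.8539


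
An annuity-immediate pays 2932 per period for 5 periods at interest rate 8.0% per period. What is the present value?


PV = PMT * (1 - (1+i)^(-n)) / i
= 2932 * (1 - (1+0.08)^(-5)) / 0.08
= 2932 * (1 - 0.680583) / 0.08
= 2932 * 3.99271
= 11706.6258


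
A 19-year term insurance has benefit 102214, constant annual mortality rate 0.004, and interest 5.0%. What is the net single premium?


NSP = benefit * sum_{k=0}^{n-1} k_p_x * q * v^(k+1)
With constant q=0.004, v=0.952381
Sum = 0.04691
NSP = 102214 * 0.04691
= 4794.8455


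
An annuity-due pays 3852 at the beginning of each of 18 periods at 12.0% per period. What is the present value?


PV_due = PMT * (1-(1+i)^(-n))/i * (1+i)
PV_immediate = 27925.7292
PV_due = 27925.7292 * 1.12
= 31276.8167


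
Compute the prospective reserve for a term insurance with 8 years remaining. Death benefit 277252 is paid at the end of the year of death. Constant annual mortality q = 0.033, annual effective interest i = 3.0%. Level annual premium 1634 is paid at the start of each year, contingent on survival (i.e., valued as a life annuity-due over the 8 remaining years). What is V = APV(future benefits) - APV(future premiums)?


v = 1/(1+i) = 0.970874
APV(future benefits) per unit = sum_{k=0}^{7} k_p_x * q * v^(k+1) = 0.207664
APV(future benefits) = 277252 * 0.207664 = 57575.189
Life annuity-due factor ä_{x:8} = sum_{k=0}^{7} k_p_x * v^k = 6.481626
APV(future premiums) = 1634 * 6.481626 = 10590.9769
V = 57575.189 - 10590.9769
= 46984.2121


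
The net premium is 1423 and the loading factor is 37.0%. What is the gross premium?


Gross = net * (1 + loading)
= 1423 * (1 + 0.37)
= 1423 * 1.37
= 1949.51


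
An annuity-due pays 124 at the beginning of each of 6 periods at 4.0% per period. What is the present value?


PV_due = PMT * (1-(1+i)^(-n))/i * (1+i)
PV_immediate = 650.025
PV_due = 650.025 * 1.04
= 676.026


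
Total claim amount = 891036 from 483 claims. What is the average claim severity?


severity = total / number
= 891036 / 483
= 1844.795


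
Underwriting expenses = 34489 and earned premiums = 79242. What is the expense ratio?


Expense ratio = expenses / premiums
= 34489 / 79242
= 0.4352


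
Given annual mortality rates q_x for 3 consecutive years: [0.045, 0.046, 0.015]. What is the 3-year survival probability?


p_k = 1 - q_k for each year
Survival = product of (1 - q_k)
= 0.955 * 0.954 * 0.985
= 0.8974


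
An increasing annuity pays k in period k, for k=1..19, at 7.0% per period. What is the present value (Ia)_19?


(Ia)_n = sum_{k=1}^{n} k * v^k, v = 1/(1+i)
v = 0.934579
Sum computed term by term:
(Ia)_19 = 82.9347


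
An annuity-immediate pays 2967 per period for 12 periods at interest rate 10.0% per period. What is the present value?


PV = PMT * (1 - (1+i)^(-n)) / i
= 2967 * (1 - (1+0.1)^(-12)) / 0.1
= 2967 * (1 - 0.318631) / 0.1
= 2967 * 6.813692
= 20216.2236


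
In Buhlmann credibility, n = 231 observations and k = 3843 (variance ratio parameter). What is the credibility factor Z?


Z = n / (n + k)
= 231 / (231 + 3843)
= 231 / 4074
= 0.0567


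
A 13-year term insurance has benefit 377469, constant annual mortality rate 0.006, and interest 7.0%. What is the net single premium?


NSP = benefit * sum_{k=0}^{n-1} k_p_x * q * v^(k+1)
With constant q=0.006, v=0.934579
Sum = 0.048652
NSP = 377469 * 0.048652
= 18364.7454


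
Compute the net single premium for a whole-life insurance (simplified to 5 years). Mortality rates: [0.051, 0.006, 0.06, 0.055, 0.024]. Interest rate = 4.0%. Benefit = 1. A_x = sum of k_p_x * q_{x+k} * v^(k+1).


v = 0.961538
Year 0: k_p_x=1.0, q=0.051, term=0.049038
Year 1: k_p_x=0.949, q=0.006, term=0.005264
Year 2: k_p_x=0.943306, q=0.06, term=0.050316
Year 3: k_p_x=0.886708, q=0.055, term=0.041688
Year 4: k_p_x=0.837939, q=0.024, term=0.016529
A_x = 0.1628


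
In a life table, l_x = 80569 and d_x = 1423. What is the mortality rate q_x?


q_x = d_x / l_x
= 1423 / 80569
= 0.0177


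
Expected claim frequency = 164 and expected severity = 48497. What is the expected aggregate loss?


E[S] = E[N] * E[X]
= 164 * 48497
= 7.9535e+06


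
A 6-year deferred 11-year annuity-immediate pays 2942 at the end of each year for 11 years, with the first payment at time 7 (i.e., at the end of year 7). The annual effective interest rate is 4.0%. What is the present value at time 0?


PV at time 6 of the 11-year annuity-immediate:
a_n = 2942 * (1-(1+0.04)^(-11))/0.04 = 25773.3225
Discount back 6 years to time 0:
PV = 25773.3225 * (1+0.04)^(-6)
= 25773.3225 * 0.790315
= 20369.0311


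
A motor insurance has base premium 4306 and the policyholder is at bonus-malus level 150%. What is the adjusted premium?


adjusted = base * BM_level / 100
= 4306 * 150 / 100
= 4306 * 1.5
= 6459.0


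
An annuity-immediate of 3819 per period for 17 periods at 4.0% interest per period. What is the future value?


FV = PMT * ((1+i)^n - 1) / i
= 3819 * ((1.04)^17 - 1) / 0.04
= 3819 * (1.9479 - 1) / 0.04
= 90500.7998


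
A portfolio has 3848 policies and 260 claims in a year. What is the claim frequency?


frequency = claims / policies
= 260 / 3848
= 0.0676


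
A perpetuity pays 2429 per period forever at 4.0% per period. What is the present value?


PV = PMT / i
= 2429 / 0.04
= 60725.0


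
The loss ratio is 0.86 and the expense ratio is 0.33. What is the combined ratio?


Combined ratio = loss ratio + expense ratio
= 0.86 + 0.33
= 1.19


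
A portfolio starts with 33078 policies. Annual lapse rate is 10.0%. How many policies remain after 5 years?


remaining = initial * (1 - lapse)^years
= 33078 * (1 - 0.1)^5
= 33078 * 0.59049
= 19532.2282


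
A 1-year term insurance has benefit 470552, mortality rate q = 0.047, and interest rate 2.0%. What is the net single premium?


NSP = benefit * q * v
v = 1/(1+i) = 0.980392
NSP = 470552 * 0.047 * 0.980392
= 21682.298


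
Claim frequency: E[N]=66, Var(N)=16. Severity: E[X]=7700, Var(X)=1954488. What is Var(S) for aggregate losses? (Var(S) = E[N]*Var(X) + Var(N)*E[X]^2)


Var(S) = E[N]*Var(X) + Var(N)*E[X]^2
= 66*1954488 + 16*7700^2
= 128996208 + 948640000
= 1.0776e+09


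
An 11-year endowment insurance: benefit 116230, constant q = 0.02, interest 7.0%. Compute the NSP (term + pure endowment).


Term component = 16003.0192
Pure endowment = 11_p_x * v^11 * benefit = 0.800731 * 0.475093 * 116230 = 44216.4138
NSP = 60219.433


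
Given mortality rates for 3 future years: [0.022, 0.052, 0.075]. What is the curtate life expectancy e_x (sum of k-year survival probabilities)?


e_x = sum_{k=1}^{n} k_p_x
k_p_x values:
  1_p_x = 0.978
  2_p_x = 0.927144
  3_p_x = 0.857608
e_x = 2.7628


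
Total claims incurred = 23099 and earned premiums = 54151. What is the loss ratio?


Loss ratio = claims / premiums
= 23099 / 54151
= 0.4266


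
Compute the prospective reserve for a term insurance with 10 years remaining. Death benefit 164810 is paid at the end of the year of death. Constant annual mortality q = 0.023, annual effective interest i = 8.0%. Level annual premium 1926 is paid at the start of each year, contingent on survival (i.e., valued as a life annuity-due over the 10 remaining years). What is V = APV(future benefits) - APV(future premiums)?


v = 1/(1+i) = 0.925926
APV(future benefits) per unit = sum_{k=0}^{9} k_p_x * q * v^(k+1) = 0.141342
APV(future benefits) = 164810 * 0.141342 = 23294.5067
Life annuity-due factor ä_{x:10} = sum_{k=0}^{9} k_p_x * v^k = 6.636909
APV(future premiums) = 1926 * 6.636909 = 12782.6872
V = 23294.5067 - 12782.6872
= 10511.8195


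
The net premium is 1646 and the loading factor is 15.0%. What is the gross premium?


Gross = net * (1 + loading)
= 1646 * (1 + 0.15)
= 1646 * 1.15
= 1892.9


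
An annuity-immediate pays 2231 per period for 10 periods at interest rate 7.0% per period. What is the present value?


PV = PMT * (1 - (1+i)^(-n)) / i
= 2231 * (1 - (1+0.07)^(-10)) / 0.07
= 2231 * (1 - 0.508349) / 0.07
= 2231 * 7.023582
= 15669.6104


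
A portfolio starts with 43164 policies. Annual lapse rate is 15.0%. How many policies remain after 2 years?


remaining = initial * (1 - lapse)^years
= 43164 * (1 - 0.15)^2
= 43164 * 0.7225
= 31185.99


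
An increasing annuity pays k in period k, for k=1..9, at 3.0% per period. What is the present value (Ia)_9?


(Ia)_n = sum_{k=1}^{n} k * v^k, v = 1/(1+i)
v = 0.970874
Sum computed term by term:
(Ia)_9 = 37.3981


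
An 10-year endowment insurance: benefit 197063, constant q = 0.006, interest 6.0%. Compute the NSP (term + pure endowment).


Term component = 8495.5406
Pure endowment = 10_p_x * v^10 * benefit = 0.941594 * 0.558395 * 197063 = 103612.0536
NSP = 112107.5941


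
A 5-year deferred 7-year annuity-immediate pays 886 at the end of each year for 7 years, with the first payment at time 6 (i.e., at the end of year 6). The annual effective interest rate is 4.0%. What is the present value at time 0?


PV at time 5 of the 7-year annuity-immediate:
a_n = 886 * (1-(1+0.04)^(-7))/0.04 = 5317.8204
Discount back 5 years to time 0:
PV = 5317.8204 * (1+0.04)^(-5)
= 5317.8204 * 0.821927
= 4370.8608


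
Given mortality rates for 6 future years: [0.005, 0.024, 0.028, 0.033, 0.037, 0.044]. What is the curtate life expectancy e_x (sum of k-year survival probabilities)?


e_x = sum_{k=1}^{n} k_p_x
k_p_x values:
  1_p_x = 0.995
  2_p_x = 0.97112
  3_p_x = 0.943929
  4_p_x = 0.912779
  5_p_x = 0.879006
  6_p_x = 0.84033
e_x = 5.5422


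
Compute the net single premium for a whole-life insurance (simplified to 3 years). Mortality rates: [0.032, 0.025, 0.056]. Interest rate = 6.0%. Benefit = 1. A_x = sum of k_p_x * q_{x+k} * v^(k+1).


v = 0.943396
Year 0: k_p_x=1.0, q=0.032, term=0.030189
Year 1: k_p_x=0.968, q=0.025, term=0.021538
Year 2: k_p_x=0.9438, q=0.056, term=0.044376
A_x = 0.0961


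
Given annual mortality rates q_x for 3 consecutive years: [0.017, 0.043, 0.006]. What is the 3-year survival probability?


p_k = 1 - q_k for each year
Survival = product of (1 - q_k)
= 0.983 * 0.957 * 0.994
= 0.9351


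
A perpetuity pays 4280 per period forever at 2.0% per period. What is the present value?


PV = PMT / i
= 4280 / 0.02
= 214000.0


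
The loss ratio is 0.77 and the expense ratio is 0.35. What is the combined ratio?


Combined ratio = loss ratio + expense ratio
= 0.77 + 0.35
= 1.12


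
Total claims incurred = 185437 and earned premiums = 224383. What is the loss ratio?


Loss ratio = claims / premiums
= 185437 / 224383
= 0.8264


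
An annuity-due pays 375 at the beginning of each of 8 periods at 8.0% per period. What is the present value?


PV_due = PMT * (1-(1+i)^(-n))/i * (1+i)
PV_immediate = 2154.9896
PV_due = 2154.9896 * 1.08
= 2327.3888


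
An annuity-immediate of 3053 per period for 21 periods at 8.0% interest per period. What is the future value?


FV = PMT * ((1+i)^n - 1) / i
= 3053 * ((1.08)^21 - 1) / 0.08
= 3053 * (5.033834 - 1) / 0.08
= 153941.1792


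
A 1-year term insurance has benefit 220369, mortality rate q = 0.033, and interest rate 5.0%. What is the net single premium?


NSP = benefit * q * v
v = 1/(1+i) = 0.952381
NSP = 220369 * 0.033 * 0.952381
= 6925.8829


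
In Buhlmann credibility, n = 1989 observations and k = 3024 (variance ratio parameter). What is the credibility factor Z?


Z = n / (n + k)
= 1989 / (1989 + 3024)
= 1989 / 5013
= 0.3968


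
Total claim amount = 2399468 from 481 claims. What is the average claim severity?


severity = total / number
= 2399468 / 481
= 4988.499


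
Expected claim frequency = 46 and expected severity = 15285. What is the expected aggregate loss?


E[S] = E[N] * E[X]
= 46 * 15285
= 703110


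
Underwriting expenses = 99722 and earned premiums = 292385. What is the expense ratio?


Expense ratio = expenses / premiums
= 99722 / 292385
= 0.3411


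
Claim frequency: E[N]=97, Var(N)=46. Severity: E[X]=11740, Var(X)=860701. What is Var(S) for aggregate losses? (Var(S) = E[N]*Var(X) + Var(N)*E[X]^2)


Var(S) = E[N]*Var(X) + Var(N)*E[X]^2
= 97*860701 + 46*11740^2
= 83487997 + 6340069600
= 6.4236e+09


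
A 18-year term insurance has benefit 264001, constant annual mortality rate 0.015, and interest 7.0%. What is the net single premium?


NSP = benefit * sum_{k=0}^{n-1} k_p_x * q * v^(k+1)
With constant q=0.015, v=0.934579
Sum = 0.136695
NSP = 264001 * 0.136695
= 36087.6198


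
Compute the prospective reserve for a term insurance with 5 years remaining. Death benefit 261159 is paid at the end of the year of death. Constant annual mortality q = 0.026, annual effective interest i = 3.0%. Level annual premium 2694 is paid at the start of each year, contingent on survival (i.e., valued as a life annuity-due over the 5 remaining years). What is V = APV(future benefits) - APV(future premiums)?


v = 1/(1+i) = 0.970874
APV(future benefits) per unit = sum_{k=0}^{4} k_p_x * q * v^(k+1) = 0.113216
APV(future benefits) = 261159 * 0.113216 = 29567.2473
Life annuity-due factor ä_{x:5} = sum_{k=0}^{4} k_p_x * v^k = 4.485076
APV(future premiums) = 2694 * 4.485076 = 12082.7938
V = 29567.2473 - 12082.7938
= 17484.4535


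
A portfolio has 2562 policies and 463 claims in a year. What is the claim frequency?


frequency = claims / policies
= 463 / 2562
= 0.1807


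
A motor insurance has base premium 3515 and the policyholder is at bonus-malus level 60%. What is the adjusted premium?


adjusted = base * BM_level / 100
= 3515 * 60 / 100
= 3515 * 0.6
= 2109.0


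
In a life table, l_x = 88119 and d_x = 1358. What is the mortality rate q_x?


q_x = d_x / l_x
= 1358 / 88119
= 0.0154


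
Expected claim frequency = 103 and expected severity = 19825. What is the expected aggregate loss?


E[S] = E[N] * E[X]
= 103 * 19825
= 2.0420e+06


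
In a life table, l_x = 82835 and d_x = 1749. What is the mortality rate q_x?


q_x = d_x / l_x
= 1749 / 82835
= 0.0211


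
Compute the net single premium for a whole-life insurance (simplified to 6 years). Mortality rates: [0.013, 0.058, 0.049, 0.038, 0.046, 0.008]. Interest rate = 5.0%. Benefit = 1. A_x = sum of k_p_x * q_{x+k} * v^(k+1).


v = 0.952381
Year 0: k_p_x=1.0, q=0.013, term=0.012381
Year 1: k_p_x=0.987, q=0.058, term=0.051924
Year 2: k_p_x=0.929754, q=0.049, term=0.039355
Year 3: k_p_x=0.884196, q=0.038, term=0.027642
Year 4: k_p_x=0.850597, q=0.046, term=0.030657
Year 5: k_p_x=0.811469, q=0.008, term=0.004844
A_x = 0.1668


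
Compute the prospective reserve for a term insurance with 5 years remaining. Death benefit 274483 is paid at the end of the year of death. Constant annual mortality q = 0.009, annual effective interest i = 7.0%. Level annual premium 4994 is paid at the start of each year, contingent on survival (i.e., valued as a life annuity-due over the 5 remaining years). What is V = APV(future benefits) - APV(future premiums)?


v = 1/(1+i) = 0.934579
APV(future benefits) per unit = sum_{k=0}^{4} k_p_x * q * v^(k+1) = 0.036288
APV(future benefits) = 274483 * 0.036288 = 9960.372
Life annuity-due factor ä_{x:5} = sum_{k=0}^{4} k_p_x * v^k = 4.314211
APV(future premiums) = 4994 * 4.314211 = 21545.1694
V = 9960.372 - 21545.1694
= -11584.7974


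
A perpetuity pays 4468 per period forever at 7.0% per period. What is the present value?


PV = PMT / i
= 4468 / 0.07
= 63828.5714


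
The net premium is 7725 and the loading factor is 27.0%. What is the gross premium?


Gross = net * (1 + loading)
= 7725 * (1 + 0.27)
= 7725 * 1.27
= 9810.75


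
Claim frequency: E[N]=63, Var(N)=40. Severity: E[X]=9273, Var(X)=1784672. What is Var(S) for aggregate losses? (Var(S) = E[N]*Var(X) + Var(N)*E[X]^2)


Var(S) = E[N]*Var(X) + Var(N)*E[X]^2
= 63*1784672 + 40*9273^2
= 112434336 + 3439541160
= 3.5520e+09


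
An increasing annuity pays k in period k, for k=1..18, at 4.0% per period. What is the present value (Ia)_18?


(Ia)_n = sum_{k=1}^{n} k * v^k, v = 1/(1+i)
v = 0.961538
Sum computed term by term:
(Ia)_18 = 107.0091


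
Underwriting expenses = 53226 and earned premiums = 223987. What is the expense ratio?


Expense ratio = expenses / premiums
= 53226 / 223987
= 0.2376


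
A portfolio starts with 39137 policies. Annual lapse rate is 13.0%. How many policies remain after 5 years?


remaining = initial * (1 - lapse)^years
= 39137 * (1 - 0.13)^5
= 39137 * 0.498421
= 19506.6996


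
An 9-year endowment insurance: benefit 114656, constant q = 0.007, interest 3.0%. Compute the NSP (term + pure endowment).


Term component = 6085.3266
Pure endowment = 9_p_x * v^9 * benefit = 0.938735 * 0.766417 * 114656 = 82490.7022
NSP = 88576.0288


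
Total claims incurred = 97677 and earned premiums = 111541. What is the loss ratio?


Loss ratio = claims / premiums
= 97677 / 111541
= 0.8757


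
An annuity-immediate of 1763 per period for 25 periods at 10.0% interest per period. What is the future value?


FV = PMT * ((1+i)^n - 1) / i
= 1763 * ((1.1)^25 - 1) / 0.1
= 1763 * (10.834706 - 1) / 0.1
= 173385.8658


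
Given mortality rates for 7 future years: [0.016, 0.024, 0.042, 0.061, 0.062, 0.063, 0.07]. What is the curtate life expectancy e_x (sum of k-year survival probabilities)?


e_x = sum_{k=1}^{n} k_p_x
k_p_x values:
  1_p_x = 0.984
  2_p_x = 0.960384
  3_p_x = 0.920048
  4_p_x = 0.863925
  5_p_x = 0.810362
  6_p_x = 0.759309
  7_p_x = 0.706157
e_x = 6.0042


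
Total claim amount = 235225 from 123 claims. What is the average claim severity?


severity = total / number
= 235225 / 123
= 1912.3984


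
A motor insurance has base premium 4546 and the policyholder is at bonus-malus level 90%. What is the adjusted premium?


adjusted = base * BM_level / 100
= 4546 * 90 / 100
= 4546 * 0.9
= 4091.4


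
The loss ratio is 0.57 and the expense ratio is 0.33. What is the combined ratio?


Combined ratio = loss ratio + expense ratio
= 0.57 + 0.33
= 0.9


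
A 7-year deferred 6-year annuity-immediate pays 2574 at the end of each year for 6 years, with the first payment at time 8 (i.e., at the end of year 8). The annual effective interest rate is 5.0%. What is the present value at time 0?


PV at time 7 of the 6-year annuity-immediate:
a_n = 2574 * (1-(1+0.05)^(-6))/0.05 = 13064.8314
Discount back 7 years to time 0:
PV = 13064.8314 * (1+0.05)^(-7)
= 13064.8314 * 0.710681
= 9284.9317


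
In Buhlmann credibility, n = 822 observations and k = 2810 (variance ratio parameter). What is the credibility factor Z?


Z = n / (n + k)
= 822 / (822 + 2810)
= 822 / 3632
= 0.2263


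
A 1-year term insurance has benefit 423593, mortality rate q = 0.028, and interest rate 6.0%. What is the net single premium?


NSP = benefit * q * v
v = 1/(1+i) = 0.943396
NSP = 423593 * 0.028 * 0.943396
= 11189.2491


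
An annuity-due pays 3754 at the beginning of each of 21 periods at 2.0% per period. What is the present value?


PV_due = PMT * (1-(1+i)^(-n))/i * (1+i)
PV_immediate = 63860.0792
PV_due = 63860.0792 * 1.02
= 65137.2808


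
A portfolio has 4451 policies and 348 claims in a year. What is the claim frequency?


frequency = claims / policies
= 348 / 4451
= 0.0782


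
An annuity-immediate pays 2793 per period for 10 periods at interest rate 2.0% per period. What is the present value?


PV = PMT * (1 - (1+i)^(-n)) / i
= 2793 * (1 - (1+0.02)^(-10)) / 0.02
= 2793 * (1 - 0.820348) / 0.02
= 2793 * 8.982585
= 25088.3599


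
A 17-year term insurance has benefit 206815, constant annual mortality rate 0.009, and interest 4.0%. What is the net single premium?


NSP = benefit * sum_{k=0}^{n-1} k_p_x * q * v^(k+1)
With constant q=0.009, v=0.961538
Sum = 0.102814
NSP = 206815 * 0.102814
= 21263.4427


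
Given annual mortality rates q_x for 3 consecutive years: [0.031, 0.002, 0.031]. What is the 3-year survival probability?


p_k = 1 - q_k for each year
Survival = product of (1 - q_k)
= 0.969 * 0.998 * 0.969
= 0.9371


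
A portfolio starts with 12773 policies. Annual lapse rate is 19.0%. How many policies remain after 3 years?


remaining = initial * (1 - lapse)^years
= 12773 * (1 - 0.19)^3
= 12773 * 0.531441
= 6788.0959


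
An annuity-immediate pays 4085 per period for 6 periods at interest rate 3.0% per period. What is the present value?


PV = PMT * (1 - (1+i)^(-n)) / i
= 4085 * (1 - (1+0.03)^(-6)) / 0.03
= 4085 * (1 - 0.837484) / 0.03
= 4085 * 5.417191
= 22129.227


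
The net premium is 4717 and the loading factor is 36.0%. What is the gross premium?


Gross = net * (1 + loading)
= 4717 * (1 + 0.36)
= 4717 * 1.36
= 6415.12


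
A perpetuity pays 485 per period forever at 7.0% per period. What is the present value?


PV = PMT / i
= 485 / 0.07
= 6928.5714


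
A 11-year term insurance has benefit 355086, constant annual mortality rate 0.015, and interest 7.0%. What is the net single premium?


NSP = benefit * sum_{k=0}^{n-1} k_p_x * q * v^(k+1)
With constant q=0.015, v=0.934579
Sum = 0.105472
NSP = 355086 * 0.105472
= 37451.6537


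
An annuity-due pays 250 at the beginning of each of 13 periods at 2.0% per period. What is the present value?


PV_due = PMT * (1-(1+i)^(-n))/i * (1+i)
PV_immediate = 2837.0934
PV_due = 2837.0934 * 1.02
= 2893.8353


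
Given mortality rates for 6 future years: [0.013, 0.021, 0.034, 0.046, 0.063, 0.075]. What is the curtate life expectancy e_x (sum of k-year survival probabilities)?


e_x = sum_{k=1}^{n} k_p_x
k_p_x values:
  1_p_x = 0.987
  2_p_x = 0.966273
  3_p_x = 0.93342
  4_p_x = 0.890482
  5_p_x = 0.834382
  6_p_x = 0.771803
e_x = 5.3834


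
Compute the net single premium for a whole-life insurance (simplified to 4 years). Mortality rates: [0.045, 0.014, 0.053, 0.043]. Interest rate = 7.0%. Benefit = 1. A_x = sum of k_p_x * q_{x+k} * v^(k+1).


v = 0.934579
Year 0: k_p_x=1.0, q=0.045, term=0.042056
Year 1: k_p_x=0.955, q=0.014, term=0.011678
Year 2: k_p_x=0.94163, q=0.053, term=0.040738
Year 3: k_p_x=0.891724, q=0.043, term=0.029253
A_x = 0.1237


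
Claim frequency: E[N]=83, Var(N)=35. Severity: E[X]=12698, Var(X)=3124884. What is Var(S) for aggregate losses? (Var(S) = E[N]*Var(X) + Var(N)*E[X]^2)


Var(S) = E[N]*Var(X) + Var(N)*E[X]^2
= 83*3124884 + 35*12698^2
= 259365372 + 5643372140
= 5.9027e+09


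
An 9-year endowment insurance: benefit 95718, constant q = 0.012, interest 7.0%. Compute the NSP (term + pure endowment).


Term component = 7172.8113
Pure endowment = 9_p_x * v^9 * benefit = 0.897041 * 0.543934 * 95718 = 46703.7892
NSP = 53876.6006


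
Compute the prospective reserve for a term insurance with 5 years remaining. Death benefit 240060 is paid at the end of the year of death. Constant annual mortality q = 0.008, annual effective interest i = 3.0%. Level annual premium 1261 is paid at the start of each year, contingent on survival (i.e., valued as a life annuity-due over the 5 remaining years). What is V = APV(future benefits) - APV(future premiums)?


v = 1/(1+i) = 0.970874
APV(future benefits) per unit = sum_{k=0}^{4} k_p_x * q * v^(k+1) = 0.036073
APV(future benefits) = 240060 * 0.036073 = 8659.7423
Life annuity-due factor ä_{x:5} = sum_{k=0}^{4} k_p_x * v^k = 4.64443
APV(future premiums) = 1261 * 4.64443 = 5856.626
V = 8659.7423 - 5856.626
= 2803.1163


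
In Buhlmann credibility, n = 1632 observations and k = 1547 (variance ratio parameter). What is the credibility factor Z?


Z = n / (n + k)
= 1632 / (1632 + 1547)
= 1632 / 3179
= 0.5134


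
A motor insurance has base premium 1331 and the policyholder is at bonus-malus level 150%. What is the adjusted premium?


adjusted = base * BM_level / 100
= 1331 * 150 / 100
= 1331 * 1.5
= 1996.5


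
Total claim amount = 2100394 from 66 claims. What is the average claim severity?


severity = total / number
= 2100394 / 66
= 31824.1515


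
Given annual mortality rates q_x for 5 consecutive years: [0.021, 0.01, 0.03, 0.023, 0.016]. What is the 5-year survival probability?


p_k = 1 - q_k for each year
Survival = product of (1 - q_k)
= 0.979 * 0.99 * 0.97 * 0.977 * 0.984
= 0.9038


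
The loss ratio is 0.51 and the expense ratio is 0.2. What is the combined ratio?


Combined ratio = loss ratio + expense ratio
= 0.51 + 0.2
= 0.71


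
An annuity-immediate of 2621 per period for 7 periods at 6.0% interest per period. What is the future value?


FV = PMT * ((1+i)^n - 1) / i
= 2621 * ((1.06)^7 - 1) / 0.06
= 2621 * (1.50363 - 1) / 0.06
= 22000.2485


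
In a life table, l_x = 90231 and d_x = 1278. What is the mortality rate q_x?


q_x = d_x / l_x
= 1278 / 90231
= 0.0142


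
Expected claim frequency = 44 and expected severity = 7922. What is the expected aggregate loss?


E[S] = E[N] * E[X]
= 44 * 7922
= 348568


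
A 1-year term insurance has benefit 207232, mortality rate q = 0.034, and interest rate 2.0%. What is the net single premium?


NSP = benefit * q * v
v = 1/(1+i) = 0.980392
NSP = 207232 * 0.034 * 0.980392
= 6907.7333


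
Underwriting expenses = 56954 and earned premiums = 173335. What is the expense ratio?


Expense ratio = expenses / premiums
= 56954 / 173335
= 0.3286


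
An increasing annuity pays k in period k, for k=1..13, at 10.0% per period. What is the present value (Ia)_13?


(Ia)_n = sum_{k=1}^{n} k * v^k, v = 1/(1+i)
v = 0.909091
Sum computed term by term:
(Ia)_13 = 40.4805


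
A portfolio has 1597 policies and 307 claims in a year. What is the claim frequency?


frequency = claims / policies
= 307 / 1597
= 0.1922


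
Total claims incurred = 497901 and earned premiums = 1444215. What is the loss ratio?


Loss ratio = claims / premiums
= 497901 / 1444215
= 0.3448
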